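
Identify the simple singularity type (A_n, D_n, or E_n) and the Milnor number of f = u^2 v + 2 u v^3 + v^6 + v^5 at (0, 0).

Type D_7, Milnor number mu = 7.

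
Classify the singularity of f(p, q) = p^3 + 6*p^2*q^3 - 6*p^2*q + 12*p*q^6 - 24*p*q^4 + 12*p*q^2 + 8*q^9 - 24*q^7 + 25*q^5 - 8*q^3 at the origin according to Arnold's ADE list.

E8

The Hessian of f at 0 has rank 0. Corank 2; j^3 = (p - 2*q)^3 is a perfect cube, so E-series; the 5-jet and mu = 8 give E_8.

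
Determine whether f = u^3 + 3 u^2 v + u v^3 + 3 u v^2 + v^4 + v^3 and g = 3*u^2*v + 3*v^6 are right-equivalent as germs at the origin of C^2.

No.

The Hessian of f at 0 is [[0, 0], [0, 0]] with rank 0, so corank 2. A Groebner basis of the Jacobian ideal J(f) in C{u,v} is {u^3 + 3*u^2*v + 6*u^2 + 12*u*v + 6*v^2, -3*u^2 + u*v^2 - 6*u*v - 3*v^2, 3*u^2 + 6*u*v + v^3 + 3*v^2}; counting standard monomials gives mu = 7. Corank 2; j^3 = (u + v)^3 is a perfect cube, so E-series; the 4-jet and mu = 7 give E_7. The Hessian of g at 0 is [[0, 0], [0, 0]] with rank 0, so corank 2. A Groebner basis of the Jacobian ideal J(g) in C{u,v} is {u^2/6 + v^5, u^3, u*v}; counting standard monomials gives mu = 7. Corank 2; j^3 = 3*u^2*v has shape L^2 M (L != M), so D-series; mu = 7 gives D_7. f is E_7 but g is D_7, hence not right-equivalent.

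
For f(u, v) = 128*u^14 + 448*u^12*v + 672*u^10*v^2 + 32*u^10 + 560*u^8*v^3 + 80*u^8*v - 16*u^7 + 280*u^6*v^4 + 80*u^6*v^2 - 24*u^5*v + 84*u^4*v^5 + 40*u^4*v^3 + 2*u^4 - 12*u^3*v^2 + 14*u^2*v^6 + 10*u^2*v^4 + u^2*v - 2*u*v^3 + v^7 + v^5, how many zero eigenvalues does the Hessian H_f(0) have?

Hessian at 0 has rank 0.

2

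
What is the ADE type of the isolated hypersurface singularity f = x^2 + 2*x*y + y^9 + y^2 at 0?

The Hessian of f at 0 is [[2, 2], [2, 2]] with rank 1, so corank 1. A Groebner basis of the Jacobian ideal J(f) in C{x,y} is {y^8, x + y}; counting standard monomials gives mu = 8. Corank 1: A-series; mu = 8 gives A_8.

A_8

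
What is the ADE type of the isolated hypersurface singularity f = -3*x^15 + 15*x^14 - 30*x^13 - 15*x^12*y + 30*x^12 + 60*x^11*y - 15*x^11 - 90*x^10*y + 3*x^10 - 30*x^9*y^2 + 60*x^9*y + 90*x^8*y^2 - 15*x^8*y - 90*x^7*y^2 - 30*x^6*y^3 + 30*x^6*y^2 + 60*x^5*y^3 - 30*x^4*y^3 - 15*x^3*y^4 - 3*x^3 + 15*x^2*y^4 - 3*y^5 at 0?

The Hessian of f at 0 is [[0, 0], [0, 0]] with rank 0, so corank 2. A Groebner basis of the Jacobian ideal J(f) in C{x,y} is {y^4, x^2}; counting standard monomials gives mu = 8. Corank 2; j^3 = -3*x^3 is a perfect cube, so E-series; the 5-jet and mu = 8 give E_8.

E8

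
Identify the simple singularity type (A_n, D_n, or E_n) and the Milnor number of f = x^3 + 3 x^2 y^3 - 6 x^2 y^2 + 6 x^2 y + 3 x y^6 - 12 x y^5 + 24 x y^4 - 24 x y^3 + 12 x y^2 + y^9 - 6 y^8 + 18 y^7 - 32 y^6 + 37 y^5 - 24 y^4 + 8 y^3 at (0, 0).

The Hessian of f at 0 has rank 0. Corank 2; j^3 = (x + 2*y)^3 is a perfect cube, so E-series; the 5-jet and mu = 8 give E_8.

Type E8, Milnor number mu = 8.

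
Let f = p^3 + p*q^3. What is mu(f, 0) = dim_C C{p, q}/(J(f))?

7

The Hessian of f at 0 has rank 0. Corank 2; j^3 = p^3 is a perfect cube, so E-series; the 4-jet and mu = 7 give E_7.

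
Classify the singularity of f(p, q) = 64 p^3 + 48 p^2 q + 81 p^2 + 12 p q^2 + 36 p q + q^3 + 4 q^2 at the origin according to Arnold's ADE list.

A_{2}

The Hessian of f at 0 has rank 1. Corank 1: A-series; mu = 2 gives A_2.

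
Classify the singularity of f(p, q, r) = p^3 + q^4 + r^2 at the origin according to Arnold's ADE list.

E_6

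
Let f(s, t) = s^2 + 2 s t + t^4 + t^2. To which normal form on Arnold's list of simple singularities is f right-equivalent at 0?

The Hessian of f at 0 has rank 1. Corank 1: A-series; mu = 3 gives A_3.

A_3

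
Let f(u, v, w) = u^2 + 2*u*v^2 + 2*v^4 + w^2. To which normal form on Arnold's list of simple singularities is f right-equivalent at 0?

A_{3}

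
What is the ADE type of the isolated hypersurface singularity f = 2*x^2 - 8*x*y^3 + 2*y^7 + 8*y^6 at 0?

A6

The Hessian of f at 0 is [[4, 0], [0, 0]] with rank 1, so corank 1. A Groebner basis of the Jacobian ideal J(f) in C{x,y} is {-x/2 + y^3, x^2}; counting standard monomials gives mu = 6. Corank 1: A-series; mu = 6 gives A_6.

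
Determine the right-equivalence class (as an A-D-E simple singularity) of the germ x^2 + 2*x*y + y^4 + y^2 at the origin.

A_{3}

The Hessian of f at 0 has rank 1. Corank 1: A-series; mu = 3 gives A_3.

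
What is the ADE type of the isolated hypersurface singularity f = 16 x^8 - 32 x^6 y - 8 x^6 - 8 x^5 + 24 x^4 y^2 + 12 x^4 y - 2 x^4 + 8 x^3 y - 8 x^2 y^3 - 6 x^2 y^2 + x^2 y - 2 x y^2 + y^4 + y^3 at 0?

D_5

The Hessian of f at 0 has rank 0. Corank 2; j^3 = y*(x - y)^2 has shape L^2 M (L != M), so D-series; mu = 5 gives D_5.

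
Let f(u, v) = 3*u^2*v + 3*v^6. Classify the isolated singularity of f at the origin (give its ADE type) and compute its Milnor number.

The Hessian of f at 0 is [[0, 0], [0, 0]] with rank 0, so corank 2. A Groebner basis of the Jacobian ideal J(f) in C{u,v} is {u^2/6 + v^5, u^3, u*v}; counting standard monomials gives mu = 7. Corank 2; j^3 = 3*u^2*v has shape L^2 M (L != M), so D-series; mu = 7 gives D_7.

Type D7, Milnor number mu = 7.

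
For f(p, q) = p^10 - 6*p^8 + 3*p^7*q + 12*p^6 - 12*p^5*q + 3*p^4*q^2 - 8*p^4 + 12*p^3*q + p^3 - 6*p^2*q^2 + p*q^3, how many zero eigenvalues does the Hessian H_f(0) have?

The Hessian at 0 is [[0, 0], [0, 0]] of rank 0; hence corank 2.

2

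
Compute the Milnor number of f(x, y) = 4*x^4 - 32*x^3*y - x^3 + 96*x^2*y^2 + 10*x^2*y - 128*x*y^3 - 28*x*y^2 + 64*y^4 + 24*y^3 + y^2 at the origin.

The Hessian of f at 0 has rank 1. Corank 1: A-series; mu = 2 gives A_2.

2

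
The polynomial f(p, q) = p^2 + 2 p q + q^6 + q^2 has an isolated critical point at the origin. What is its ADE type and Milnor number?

Type A_{5}, Milnor number mu = 5.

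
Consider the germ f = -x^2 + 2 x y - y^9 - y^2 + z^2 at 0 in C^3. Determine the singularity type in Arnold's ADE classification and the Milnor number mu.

Type A_{8}, Milnor number mu = 8.

The Hessian of f at 0 has rank 2. Corank 1: A-series; mu = 8 gives A_8.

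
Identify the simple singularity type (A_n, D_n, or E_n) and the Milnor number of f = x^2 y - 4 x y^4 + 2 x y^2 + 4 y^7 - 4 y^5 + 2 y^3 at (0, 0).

The Hessian of f at 0 has rank 0. Corank 2; j^3 = y*(x^2 + 2*x*y + 2*y^2) splits into three distinct lines over C (the quadratic factor has nonzero discriminant), so D_4.

Type D_4, Milnor number mu = 4.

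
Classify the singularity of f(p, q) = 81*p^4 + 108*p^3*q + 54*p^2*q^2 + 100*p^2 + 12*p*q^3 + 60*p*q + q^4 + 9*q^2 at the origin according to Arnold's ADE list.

A3

The Hessian of f at 0 has rank 1. Corank 1: A-series; mu = 3 gives A_3.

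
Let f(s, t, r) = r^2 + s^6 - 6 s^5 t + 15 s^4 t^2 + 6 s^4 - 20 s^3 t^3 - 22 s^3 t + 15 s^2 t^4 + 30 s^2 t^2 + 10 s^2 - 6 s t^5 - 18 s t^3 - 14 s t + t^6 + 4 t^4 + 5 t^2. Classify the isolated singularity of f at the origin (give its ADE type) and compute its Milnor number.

Type A1, Milnor number mu = 1.

The Hessian of f at 0 is [[20, -14, 0], [-14, 10, 0], [0, 0, 2]] with rank 3, so corank 0. A Groebner basis of the Jacobian ideal J(f) in C{s,t,r} is {s, t, r}; counting standard monomials gives mu = 1. Corank 0: nondegenerate Morse point, so A_1.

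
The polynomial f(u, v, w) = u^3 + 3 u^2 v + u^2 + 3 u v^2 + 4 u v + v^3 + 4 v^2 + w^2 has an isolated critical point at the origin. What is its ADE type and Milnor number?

The Hessian of f at 0 has rank 2. Corank 1: A-series; mu = 2 gives A_2.

Type A_{2}, Milnor number mu = 2.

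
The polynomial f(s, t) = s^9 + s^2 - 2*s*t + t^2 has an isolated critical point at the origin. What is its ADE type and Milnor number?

Type A_{8}, Milnor number mu = 8.

The Hessian of f at 0 has rank 1. Corank 1: A-series; mu = 8 gives A_8.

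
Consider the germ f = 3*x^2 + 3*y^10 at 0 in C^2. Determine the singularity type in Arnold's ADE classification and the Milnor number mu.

Type A_9, Milnor number mu = 9.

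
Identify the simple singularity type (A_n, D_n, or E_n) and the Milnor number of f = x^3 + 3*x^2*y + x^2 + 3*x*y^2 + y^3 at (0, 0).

The Hessian of f at 0 is [[2, 0], [0, 0]] with rank 1, so corank 1. A Groebner basis of the Jacobian ideal J(f) in C{x,y} is {y^2, x}; counting standard monomials gives mu = 2. Corank 1: A-series; mu = 2 gives A_2.

Type A_{2}, Milnor number mu = 2.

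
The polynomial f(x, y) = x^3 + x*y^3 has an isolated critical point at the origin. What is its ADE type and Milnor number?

Type E_{7}, Milnor number mu = 7.

The Hessian of f at 0 is [[0, 0], [0, 0]] with rank 0, so corank 2. A Groebner basis of the Jacobian ideal J(f) in C{x,y} is {x^3, x*y^2, 3*x^2 + y^3}; counting standard monomials gives mu = 7. Corank 2; j^3 = x^3 is a perfect cube, so E-series; the 4-jet and mu = 7 give E_7.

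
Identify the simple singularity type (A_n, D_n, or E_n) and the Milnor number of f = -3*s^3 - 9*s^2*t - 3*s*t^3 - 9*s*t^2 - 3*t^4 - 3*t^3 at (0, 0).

The Hessian of f at 0 has rank 0. Corank 2; j^3 = -3*(s + t)^3 is a perfect cube, so E-series; the 4-jet and mu = 7 give E_7.

Type E_{7}, Milnor number mu = 7.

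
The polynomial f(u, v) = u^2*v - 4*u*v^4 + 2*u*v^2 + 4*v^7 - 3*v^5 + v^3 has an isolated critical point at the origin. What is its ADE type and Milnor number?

The Hessian of f at 0 is [[0, 0], [0, 0]] with rank 0, so corank 2. A Groebner basis of the Jacobian ideal J(f) in C{u,v} is {-u*v/2 + v^4 - v^2/2, u*v^2 + v^3, u^2 + 9*u*v/2 + 7*v^2/2}; counting standard monomials gives mu = 6. Corank 2; j^3 = v*(u + v)^2 has shape L^2 M (L != M), so D-series; mu = 6 gives D_6.

Type D_{6}, Milnor number mu = 6.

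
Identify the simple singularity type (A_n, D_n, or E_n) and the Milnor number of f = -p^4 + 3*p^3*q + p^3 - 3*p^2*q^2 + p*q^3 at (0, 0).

Type E_{7}, Milnor number mu = 7.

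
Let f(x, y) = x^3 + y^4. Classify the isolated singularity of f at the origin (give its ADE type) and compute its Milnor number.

Type E_{6}, Milnor number mu = 6.

The Hessian of f at 0 has rank 0. Corank 2; j^3 = x^3 is a perfect cube, so E-series; the 4-jet and mu = 6 give E_6.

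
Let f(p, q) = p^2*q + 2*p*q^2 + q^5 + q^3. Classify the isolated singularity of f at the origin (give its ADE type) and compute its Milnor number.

Type D_6, Milnor number mu = 6.

The Hessian of f at 0 has rank 0. Corank 2; j^3 = q*(p + q)^2 has shape L^2 M (L != M), so D-series; mu = 6 gives D_6.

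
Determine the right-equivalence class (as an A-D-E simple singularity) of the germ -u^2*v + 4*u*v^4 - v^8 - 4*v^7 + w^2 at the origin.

D9

The Hessian of f at 0 has rank 1. Corank 2; j^3 = -u^2*v has shape L^2 M (L != M), so D-series; mu = 9 gives D_9.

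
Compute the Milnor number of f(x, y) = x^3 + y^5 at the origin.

8

The Hessian of f at 0 has rank 0. Corank 2; j^3 = x^3 is a perfect cube, so E-series; the 5-jet and mu = 8 give E_8.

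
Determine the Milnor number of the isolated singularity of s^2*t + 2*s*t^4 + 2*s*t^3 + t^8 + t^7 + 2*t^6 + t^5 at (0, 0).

9

The Hessian of f at 0 has rank 0. Corank 2; j^3 = s^2*t has shape L^2 M (L != M), so D-series; mu = 9 gives D_9.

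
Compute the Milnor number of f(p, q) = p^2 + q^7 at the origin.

6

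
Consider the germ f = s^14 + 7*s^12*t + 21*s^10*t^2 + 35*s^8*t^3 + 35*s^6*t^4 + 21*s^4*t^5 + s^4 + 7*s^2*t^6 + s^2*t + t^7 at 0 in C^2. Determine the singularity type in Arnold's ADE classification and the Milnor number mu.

Type D_{8}, Milnor number mu = 8.

The Hessian of f at 0 has rank 0. Corank 2; j^3 = s^2*t has shape L^2 M (L != M), so D-series; mu = 8 gives D_8.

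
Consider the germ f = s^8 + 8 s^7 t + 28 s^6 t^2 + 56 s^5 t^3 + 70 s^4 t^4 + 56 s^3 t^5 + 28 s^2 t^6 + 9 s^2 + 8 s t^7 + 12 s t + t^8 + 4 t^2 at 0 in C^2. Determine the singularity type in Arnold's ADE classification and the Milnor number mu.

The Hessian of f at 0 is [[18, 12], [12, 8]] with rank 1, so corank 1. A Groebner basis of the Jacobian ideal J(f) in C{s,t} is {t^7, s + 2*t/3}; counting standard monomials gives mu = 7. Corank 1: A-series; mu = 7 gives A_7.

Type A7, Milnor number mu = 7.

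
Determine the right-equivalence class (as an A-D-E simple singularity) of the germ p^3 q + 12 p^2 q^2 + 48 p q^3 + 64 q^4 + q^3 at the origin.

E7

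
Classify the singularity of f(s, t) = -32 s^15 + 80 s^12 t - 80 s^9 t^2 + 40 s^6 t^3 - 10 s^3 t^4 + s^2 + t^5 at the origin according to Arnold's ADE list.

The Hessian of f at 0 is [[2, 0], [0, 0]] with rank 1, so corank 1. A Groebner basis of the Jacobian ideal J(f) in C{s,t} is {t^4, s}; counting standard monomials gives mu = 4. Corank 1: A-series; mu = 4 gives A_4.

A_4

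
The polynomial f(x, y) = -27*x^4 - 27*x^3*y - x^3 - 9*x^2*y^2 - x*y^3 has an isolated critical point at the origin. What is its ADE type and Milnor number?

Type E_{7}, Milnor number mu = 7.

The Hessian of f at 0 is [[0, 0], [0, 0]] with rank 0, so corank 2. A Groebner basis of the Jacobian ideal J(f) in C{x,y} is {x^2/3 + y^4 + y^3/9, x^3, x^2*y - x^2/9 - y^3/27, 2*x^2/3 + x*y^2 + 2*y^3/9}; counting standard monomials gives mu = 7. Corank 2; j^3 = -x^3 is a perfect cube, so E-series; the 4-jet and mu = 7 give E_7.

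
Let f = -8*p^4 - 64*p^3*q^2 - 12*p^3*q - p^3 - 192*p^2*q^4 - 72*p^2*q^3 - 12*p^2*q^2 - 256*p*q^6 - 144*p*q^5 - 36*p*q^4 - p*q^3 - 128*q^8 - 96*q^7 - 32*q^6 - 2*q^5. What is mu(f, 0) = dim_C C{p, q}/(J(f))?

The Hessian of f at 0 is [[0, 0], [0, 0]] with rank 0, so corank 2. A Groebner basis of the Jacobian ideal J(f) in C{p,q} is {3*p^2/8 + q^4 + q^3/8, p^3, p^2*q - p^2/8 - q^3/24, -p^2/4 + p*q^2 - q^3/12}; counting standard monomials gives mu = 7. Corank 2; j^3 = -p^3 is a perfect cube, so E-series; the 4-jet and mu = 7 give E_7.

7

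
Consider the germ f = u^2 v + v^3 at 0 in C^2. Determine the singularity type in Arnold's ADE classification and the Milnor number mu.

Type D4, Milnor number mu = 4.

The Hessian of f at 0 is [[0, 0], [0, 0]] with rank 0, so corank 2. A Groebner basis of the Jacobian ideal J(f) in C{u,v} is {v^3, u^2 + 3*v^2, u*v}; counting standard monomials gives mu = 4. Corank 2; j^3 = v*(u^2 + v^2) splits into three distinct lines over C (the quadratic factor has nonzero discriminant), so D_4.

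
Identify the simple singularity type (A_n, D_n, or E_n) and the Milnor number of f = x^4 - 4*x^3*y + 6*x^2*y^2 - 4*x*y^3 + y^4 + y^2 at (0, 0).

Type A_3, Milnor number mu = 3.

The Hessian of f at 0 has rank 1. Corank 1: A-series; mu = 3 gives A_3.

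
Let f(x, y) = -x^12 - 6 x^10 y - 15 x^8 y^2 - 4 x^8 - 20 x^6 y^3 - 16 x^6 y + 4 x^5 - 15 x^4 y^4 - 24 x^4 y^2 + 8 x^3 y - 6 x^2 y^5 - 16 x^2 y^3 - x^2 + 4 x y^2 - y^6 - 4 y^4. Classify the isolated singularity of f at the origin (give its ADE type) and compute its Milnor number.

Type A_{5}, Milnor number mu = 5.

The Hessian of f at 0 is [[-2, 0], [0, 0]] with rank 1, so corank 1. A Groebner basis of the Jacobian ideal J(f) in C{x,y} is {x^3, x^2*y, -x/2 + y^2}; counting standard monomials gives mu = 5. Corank 1: A-series; mu = 5 gives A_5.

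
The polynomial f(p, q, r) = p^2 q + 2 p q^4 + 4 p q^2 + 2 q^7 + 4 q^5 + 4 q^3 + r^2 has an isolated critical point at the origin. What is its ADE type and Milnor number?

Type D_{8}, Milnor number mu = 8.

The Hessian of f at 0 has rank 1. Corank 2; j^3 = q*(p + 2*q)^2 has shape L^2 M (L != M), so D-series; mu = 8 gives D_8.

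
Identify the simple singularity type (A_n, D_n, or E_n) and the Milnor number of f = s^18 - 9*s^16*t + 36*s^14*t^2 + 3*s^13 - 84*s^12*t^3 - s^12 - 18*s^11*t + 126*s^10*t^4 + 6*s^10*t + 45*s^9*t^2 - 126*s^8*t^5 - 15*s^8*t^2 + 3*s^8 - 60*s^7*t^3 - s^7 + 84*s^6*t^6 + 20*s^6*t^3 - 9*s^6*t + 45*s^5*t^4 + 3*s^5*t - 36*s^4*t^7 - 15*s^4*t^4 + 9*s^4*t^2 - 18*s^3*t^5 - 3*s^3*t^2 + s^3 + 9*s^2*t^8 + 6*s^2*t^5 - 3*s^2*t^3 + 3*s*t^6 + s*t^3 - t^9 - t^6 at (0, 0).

Type E_{7}, Milnor number mu = 7.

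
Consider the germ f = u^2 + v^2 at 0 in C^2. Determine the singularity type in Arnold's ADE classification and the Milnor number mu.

The Hessian of f at 0 is [[2, 0], [0, 2]] with rank 2, so corank 0. A Groebner basis of the Jacobian ideal J(f) in C{u,v} is {u, v}; counting standard monomials gives mu = 1. Corank 0: nondegenerate Morse point, so A_1.

Type A1, Milnor number mu = 1.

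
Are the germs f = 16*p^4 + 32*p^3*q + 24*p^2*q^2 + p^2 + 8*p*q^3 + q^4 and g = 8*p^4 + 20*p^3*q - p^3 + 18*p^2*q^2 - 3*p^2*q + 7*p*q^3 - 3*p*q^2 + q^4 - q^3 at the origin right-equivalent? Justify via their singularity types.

No.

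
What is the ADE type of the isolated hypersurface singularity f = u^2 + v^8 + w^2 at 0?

A7

The Hessian of f at 0 has rank 2. Corank 1: A-series; mu = 7 gives A_7.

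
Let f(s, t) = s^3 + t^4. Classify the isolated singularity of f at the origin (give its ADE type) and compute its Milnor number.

The Hessian of f at 0 has rank 0. Corank 2; j^3 = s^3 is a perfect cube, so E-series; the 4-jet and mu = 6 give E_6.

Type E_{6}, Milnor number mu = 6.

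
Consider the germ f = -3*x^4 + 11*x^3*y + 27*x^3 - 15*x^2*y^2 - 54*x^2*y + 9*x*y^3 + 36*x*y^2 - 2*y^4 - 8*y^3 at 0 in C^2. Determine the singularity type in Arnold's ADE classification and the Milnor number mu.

Type E7, Milnor number mu = 7.

The Hessian of f at 0 is [[0, 0], [0, 0]] with rank 0, so corank 2. A Groebner basis of the Jacobian ideal J(f) in C{x,y} is {19683*x^2 - 26244*x*y + y^4 + 27*y^3 + 8748*y^2, x^3 - 270*x^2 + 360*x*y - 2*y^3/3 - 120*y^2, x^2*y - 243*x^2 + 324*x*y - 7*y^3/9 - 108*y^2, -162*x^2 + x*y^2 + 216*x*y - 8*y^3/9 - 72*y^2}; counting standard monomials gives mu = 7. Corank 2; j^3 = (3*x - 2*y)^3 is a perfect cube, so E-series; the 4-jet and mu = 7 give E_7.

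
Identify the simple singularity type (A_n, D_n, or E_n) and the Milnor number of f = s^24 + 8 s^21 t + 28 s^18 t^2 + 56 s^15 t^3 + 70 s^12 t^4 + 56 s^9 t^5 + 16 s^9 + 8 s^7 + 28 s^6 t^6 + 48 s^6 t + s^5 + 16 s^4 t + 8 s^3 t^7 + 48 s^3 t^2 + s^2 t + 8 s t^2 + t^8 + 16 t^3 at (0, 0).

Type D9, Milnor number mu = 9.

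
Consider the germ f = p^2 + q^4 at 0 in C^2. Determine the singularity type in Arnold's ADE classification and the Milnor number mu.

Type A_{3}, Milnor number mu = 3.

The Hessian of f at 0 has rank 1. Corank 1: A-series; mu = 3 gives A_3.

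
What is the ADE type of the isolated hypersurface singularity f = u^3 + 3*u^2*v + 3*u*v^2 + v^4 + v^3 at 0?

E6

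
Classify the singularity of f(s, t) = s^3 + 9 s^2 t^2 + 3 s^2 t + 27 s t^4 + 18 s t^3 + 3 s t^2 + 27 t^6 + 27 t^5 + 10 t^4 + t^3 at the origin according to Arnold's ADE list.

E6

The Hessian of f at 0 has rank 0. Corank 2; j^3 = (s + t)^3 is a perfect cube, so E-series; the 4-jet and mu = 6 give E_6.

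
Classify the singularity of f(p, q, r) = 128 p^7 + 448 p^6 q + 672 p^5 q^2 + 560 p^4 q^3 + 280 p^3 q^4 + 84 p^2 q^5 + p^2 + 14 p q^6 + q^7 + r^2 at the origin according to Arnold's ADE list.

The Hessian of f at 0 is [[2, 0, 0], [0, 0, 0], [0, 0, 2]] with rank 2, so corank 1. A Groebner basis of the Jacobian ideal J(f) in C{p,q,r} is {q^6, p, r}; counting standard monomials gives mu = 6. Corank 1: A-series; mu = 6 gives A_6.

A_6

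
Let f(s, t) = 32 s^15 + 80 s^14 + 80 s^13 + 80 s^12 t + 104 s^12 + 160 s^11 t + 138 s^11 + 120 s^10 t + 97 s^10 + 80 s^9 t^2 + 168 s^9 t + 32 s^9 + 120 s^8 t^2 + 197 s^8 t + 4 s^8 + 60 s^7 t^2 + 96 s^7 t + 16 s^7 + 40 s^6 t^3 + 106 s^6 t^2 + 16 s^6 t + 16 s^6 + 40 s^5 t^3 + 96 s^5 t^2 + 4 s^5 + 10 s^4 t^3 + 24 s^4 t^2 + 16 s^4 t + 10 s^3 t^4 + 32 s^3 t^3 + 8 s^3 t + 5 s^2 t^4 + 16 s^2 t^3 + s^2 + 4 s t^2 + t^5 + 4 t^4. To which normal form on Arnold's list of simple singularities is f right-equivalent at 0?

A_4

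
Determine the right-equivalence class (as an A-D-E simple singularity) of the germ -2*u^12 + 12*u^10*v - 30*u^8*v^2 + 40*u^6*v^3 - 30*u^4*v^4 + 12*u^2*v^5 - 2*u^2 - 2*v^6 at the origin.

A5

The Hessian of f at 0 has rank 1. Corank 1: A-series; mu = 5 gives A_5.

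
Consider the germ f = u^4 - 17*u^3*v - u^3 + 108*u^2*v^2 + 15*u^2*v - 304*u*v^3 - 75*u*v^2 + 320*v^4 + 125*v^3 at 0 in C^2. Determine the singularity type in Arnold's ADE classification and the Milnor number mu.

The Hessian of f at 0 is [[0, 0], [0, 0]] with rank 0, so corank 2. A Groebner basis of the Jacobian ideal J(f) in C{u,v} is {3*u^2 - 30*u*v + v^4 - v^3 + 75*v^2, u^3 - 135*u^2 + 1350*u*v - 80*v^3 - 3375*v^2, u^2*v - 19*u^2 + 190*u*v - 56*v^3/3 - 475*v^2, -2*u^2 + u*v^2 + 20*u*v - 13*v^3/3 - 50*v^2}; counting standard monomials gives mu = 7. Corank 2; j^3 = -(u - 5*v)^3 is a perfect cube, so E-series; the 4-jet and mu = 7 give E_7.

Type E_7, Milnor number mu = 7.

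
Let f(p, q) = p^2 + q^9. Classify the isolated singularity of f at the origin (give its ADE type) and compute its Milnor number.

The Hessian of f at 0 is [[2, 0], [0, 0]] with rank 1, so corank 1. A Groebner basis of the Jacobian ideal J(f) in C{p,q} is {q^8, p}; counting standard monomials gives mu = 8. Corank 1: A-series; mu = 8 gives A_8.

Type A8, Milnor number mu = 8.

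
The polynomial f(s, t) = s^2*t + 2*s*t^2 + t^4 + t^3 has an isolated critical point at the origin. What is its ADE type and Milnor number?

The Hessian of f at 0 is [[0, 0], [0, 0]] with rank 0, so corank 2. A Groebner basis of the Jacobian ideal J(f) in C{s,t} is {s^3 - s^2/4 + t^2/4, s^2/4 + t^3 - t^2/4, s*t + t^2}; counting standard monomials gives mu = 5. Corank 2; j^3 = t*(s + t)^2 has shape L^2 M (L != M), so D-series; mu = 5 gives D_5.

Type D_5, Milnor number mu = 5.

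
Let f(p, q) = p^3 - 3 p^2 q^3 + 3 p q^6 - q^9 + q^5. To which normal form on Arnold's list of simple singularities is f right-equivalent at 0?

E8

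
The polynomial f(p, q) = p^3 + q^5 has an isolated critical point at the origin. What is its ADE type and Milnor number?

Type E_{8}, Milnor number mu = 8.

The Hessian of f at 0 has rank 0. Corank 2; j^3 = p^3 is a perfect cube, so E-series; the 5-jet and mu = 8 give E_8.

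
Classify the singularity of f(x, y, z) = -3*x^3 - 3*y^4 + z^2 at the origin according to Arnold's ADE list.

E6

The Hessian of f at 0 has rank 1. Corank 2; j^3 = -3*x^3 is a perfect cube, so E-series; the 4-jet and mu = 6 give E_6.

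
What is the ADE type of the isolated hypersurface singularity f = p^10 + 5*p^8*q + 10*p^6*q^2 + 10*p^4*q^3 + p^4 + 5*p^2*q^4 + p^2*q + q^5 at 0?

D_6

The Hessian of f at 0 is [[0, 0], [0, 0]] with rank 0, so corank 2. A Groebner basis of the Jacobian ideal J(f) in C{p,q} is {p^2/5 + q^4, p^3, p*q}; counting standard monomials gives mu = 6. Corank 2; j^3 = p^2*q has shape L^2 M (L != M), so D-series; mu = 6 gives D_6.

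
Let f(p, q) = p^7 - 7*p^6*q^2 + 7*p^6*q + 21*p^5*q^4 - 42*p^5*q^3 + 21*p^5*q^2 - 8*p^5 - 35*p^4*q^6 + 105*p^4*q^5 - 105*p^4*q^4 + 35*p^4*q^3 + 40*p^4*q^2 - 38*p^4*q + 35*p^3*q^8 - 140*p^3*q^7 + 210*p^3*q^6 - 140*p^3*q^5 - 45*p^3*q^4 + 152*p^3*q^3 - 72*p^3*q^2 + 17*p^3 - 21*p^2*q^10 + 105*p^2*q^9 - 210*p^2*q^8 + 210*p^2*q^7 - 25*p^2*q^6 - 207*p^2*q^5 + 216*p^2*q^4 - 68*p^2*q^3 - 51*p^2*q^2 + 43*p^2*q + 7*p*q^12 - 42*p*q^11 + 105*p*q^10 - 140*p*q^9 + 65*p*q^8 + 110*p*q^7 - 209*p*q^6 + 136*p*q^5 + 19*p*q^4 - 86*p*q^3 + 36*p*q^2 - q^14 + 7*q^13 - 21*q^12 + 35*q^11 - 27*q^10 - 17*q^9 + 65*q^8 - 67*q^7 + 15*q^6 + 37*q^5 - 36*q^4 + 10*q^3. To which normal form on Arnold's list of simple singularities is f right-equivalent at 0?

D_4

The Hessian of f at 0 has rank 0. Corank 2; j^3 = (p + q)*(17*p^2 + 26*p*q + 10*q^2) splits into three distinct lines over C (the quadratic factor has nonzero discriminant), so D_4.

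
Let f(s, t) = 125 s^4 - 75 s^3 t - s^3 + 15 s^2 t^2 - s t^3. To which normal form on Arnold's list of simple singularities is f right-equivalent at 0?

The Hessian of f at 0 has rank 0. Corank 2; j^3 = -s^3 is a perfect cube, so E-series; the 4-jet and mu = 7 give E_7.

E_7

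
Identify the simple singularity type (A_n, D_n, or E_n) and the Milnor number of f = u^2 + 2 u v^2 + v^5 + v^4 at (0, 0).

The Hessian of f at 0 has rank 1. Corank 1: A-series; mu = 4 gives A_4.

Type A4, Milnor number mu = 4.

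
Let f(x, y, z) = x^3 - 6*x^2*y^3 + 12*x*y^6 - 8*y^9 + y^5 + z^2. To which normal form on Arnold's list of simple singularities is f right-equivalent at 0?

E8

The Hessian of f at 0 is [[0, 0, 0], [0, 0, 0], [0, 0, 2]] with rank 1, so corank 2. A Groebner basis of the Jacobian ideal J(f) in C{x,y,z} is {-x^2/4 + x*y^3, y^4, x^3, x^2*y, z}; counting standard monomials gives mu = 8. Corank 2; j^3 = x^3 is a perfect cube, so E-series; the 5-jet and mu = 8 give E_8.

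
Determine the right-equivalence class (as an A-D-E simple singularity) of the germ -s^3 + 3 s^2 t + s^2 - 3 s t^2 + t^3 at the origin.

A_{2}

The Hessian of f at 0 is [[2, 0], [0, 0]] with rank 1, so corank 1. A Groebner basis of the Jacobian ideal J(f) in C{s,t} is {t^2, s}; counting standard monomials gives mu = 2. Corank 1: A-series; mu = 2 gives A_2.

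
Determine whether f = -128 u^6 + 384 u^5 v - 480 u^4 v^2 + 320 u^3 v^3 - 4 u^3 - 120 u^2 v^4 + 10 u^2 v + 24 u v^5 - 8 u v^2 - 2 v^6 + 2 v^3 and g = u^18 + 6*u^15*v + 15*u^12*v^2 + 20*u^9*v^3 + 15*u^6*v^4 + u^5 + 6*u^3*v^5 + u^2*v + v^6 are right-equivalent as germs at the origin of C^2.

Yes.

The Hessian of f at 0 has rank 0. Corank 2; j^3 = -2*(u - v)^2*(2*u - v) has shape L^2 M (L != M), so D-series; mu = 7 gives D_7. The Hessian of g at 0 has rank 0. Corank 2; j^3 = u^2*v has shape L^2 M (L != M), so D-series; mu = 7 gives D_7. Both have type D_7, hence right-equivalent.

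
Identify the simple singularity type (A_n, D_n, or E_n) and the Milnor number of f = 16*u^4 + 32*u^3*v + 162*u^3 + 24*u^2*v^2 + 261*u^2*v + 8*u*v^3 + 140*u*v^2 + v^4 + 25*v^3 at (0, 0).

The Hessian of f at 0 has rank 0. Corank 2; j^3 = (2*u + v)*(9*u + 5*v)^2 has shape L^2 M (L != M), so D-series; mu = 5 gives D_5.

Type D5, Milnor number mu = 5.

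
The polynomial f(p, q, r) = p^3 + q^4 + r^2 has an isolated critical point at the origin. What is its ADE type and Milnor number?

Type E_6, Milnor number mu = 6.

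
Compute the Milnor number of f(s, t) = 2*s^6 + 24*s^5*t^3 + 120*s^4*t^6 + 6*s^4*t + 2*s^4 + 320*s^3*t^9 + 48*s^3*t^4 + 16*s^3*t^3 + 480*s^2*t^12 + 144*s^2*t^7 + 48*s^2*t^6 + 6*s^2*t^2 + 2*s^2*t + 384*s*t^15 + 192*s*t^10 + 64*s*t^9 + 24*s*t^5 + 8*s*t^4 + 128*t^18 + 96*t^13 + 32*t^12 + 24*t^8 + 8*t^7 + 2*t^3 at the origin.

The Hessian of f at 0 is [[0, 0], [0, 0]] with rank 0, so corank 2. A Groebner basis of the Jacobian ideal J(f) in C{s,t} is {t^3, s^2 + 3*t^2, s*t}; counting standard monomials gives mu = 4. Corank 2; j^3 = 2*t*(s^2 + t^2) splits into three distinct lines over C (the quadratic factor has nonzero discriminant), so D_4.

4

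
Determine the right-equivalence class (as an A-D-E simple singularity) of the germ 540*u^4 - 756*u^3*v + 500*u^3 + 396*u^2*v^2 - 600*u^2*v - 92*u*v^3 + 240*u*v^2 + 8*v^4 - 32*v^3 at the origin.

E_7

The Hessian of f at 0 is [[0, 0], [0, 0]] with rank 0, so corank 2. A Groebner basis of the Jacobian ideal J(f) in C{u,v} is {390625*u^2/3 - 312500*u*v/3 + v^4 + 125*v^3/9 + 62500*v^2/3, u^3 + 550*u^2/3 - 440*u*v/3 - 2*v^3/45 + 88*v^2/3, u^2*v + 2875*u^2/9 - 2300*u*v/9 - 17*v^3/135 + 460*v^2/9, 1250*u^2/3 + u*v^2 - 1000*u*v/3 - 16*v^3/45 + 200*v^2/3}; counting standard monomials gives mu = 7. Corank 2; j^3 = 4*(5*u - 2*v)^3 is a perfect cube, so E-series; the 4-jet and mu = 7 give E_7.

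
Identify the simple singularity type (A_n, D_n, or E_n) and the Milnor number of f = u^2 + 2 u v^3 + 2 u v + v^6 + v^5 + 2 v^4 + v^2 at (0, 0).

Type A4, Milnor number mu = 4.

The Hessian of f at 0 is [[2, 2], [2, 2]] with rank 1, so corank 1. A Groebner basis of the Jacobian ideal J(f) in C{u,v} is {u + v^3 + v, u^2 - v^2, u*v + v^2}; counting standard monomials gives mu = 4. Corank 1: A-series; mu = 4 gives A_4.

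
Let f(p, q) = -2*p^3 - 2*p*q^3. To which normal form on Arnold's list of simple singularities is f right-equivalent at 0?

The Hessian of f at 0 has rank 0. Corank 2; j^3 = -2*p^3 is a perfect cube, so E-series; the 4-jet and mu = 7 give E_7.

E_7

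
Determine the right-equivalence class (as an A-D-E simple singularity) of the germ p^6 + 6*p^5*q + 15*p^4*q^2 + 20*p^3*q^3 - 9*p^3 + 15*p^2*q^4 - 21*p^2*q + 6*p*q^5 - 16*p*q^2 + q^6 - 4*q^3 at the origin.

D_{7}

The Hessian of f at 0 is [[0, 0], [0, 0]] with rank 0, so corank 2. A Groebner basis of the Jacobian ideal J(f) in C{p,q} is {243*p*q/2 + q^5 + 81*q^2, p*q^2 + 2*q^3/3, p^2 + 5*p*q/3 + 2*q^2/3}; counting standard monomials gives mu = 7. Corank 2; j^3 = -(p + q)*(3*p + 2*q)^2 has shape L^2 M (L != M), so D-series; mu = 7 gives D_7.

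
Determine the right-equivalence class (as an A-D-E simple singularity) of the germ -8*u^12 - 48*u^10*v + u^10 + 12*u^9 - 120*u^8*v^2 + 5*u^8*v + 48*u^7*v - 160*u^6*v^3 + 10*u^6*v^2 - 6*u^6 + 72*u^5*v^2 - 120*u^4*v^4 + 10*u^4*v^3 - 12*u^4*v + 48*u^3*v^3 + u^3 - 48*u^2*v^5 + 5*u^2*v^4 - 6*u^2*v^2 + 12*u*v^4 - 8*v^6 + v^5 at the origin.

E_8

The Hessian of f at 0 is [[0, 0], [0, 0]] with rank 0, so corank 2. A Groebner basis of the Jacobian ideal J(f) in C{u,v} is {v^4, u^3, -u^2/4 + u*v^2}; counting standard monomials gives mu = 8. Corank 2; j^3 = u^3 is a perfect cube, so E-series; the 5-jet and mu = 8 give E_8.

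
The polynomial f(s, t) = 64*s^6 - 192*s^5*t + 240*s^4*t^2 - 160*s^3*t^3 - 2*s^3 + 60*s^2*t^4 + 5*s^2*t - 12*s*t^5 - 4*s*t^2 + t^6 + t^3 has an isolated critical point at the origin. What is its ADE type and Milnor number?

Type D_{7}, Milnor number mu = 7.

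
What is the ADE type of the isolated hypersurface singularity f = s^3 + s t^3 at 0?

The Hessian of f at 0 has rank 0. Corank 2; j^3 = s^3 is a perfect cube, so E-series; the 4-jet and mu = 7 give E_7.

E_{7}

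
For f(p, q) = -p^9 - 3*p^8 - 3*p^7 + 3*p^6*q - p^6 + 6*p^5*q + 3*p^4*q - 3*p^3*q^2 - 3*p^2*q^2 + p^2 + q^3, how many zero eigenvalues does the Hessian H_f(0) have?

Hessian at 0 has rank 1.

1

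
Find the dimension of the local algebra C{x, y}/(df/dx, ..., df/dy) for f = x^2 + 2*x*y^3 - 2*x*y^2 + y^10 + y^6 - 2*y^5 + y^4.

9

The Hessian of f at 0 has rank 1. Corank 1: A-series; mu = 9 gives A_9.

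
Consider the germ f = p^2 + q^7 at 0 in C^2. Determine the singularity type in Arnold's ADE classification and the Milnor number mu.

Type A6, Milnor number mu = 6.

The Hessian of f at 0 has rank 1. Corank 1: A-series; mu = 6 gives A_6.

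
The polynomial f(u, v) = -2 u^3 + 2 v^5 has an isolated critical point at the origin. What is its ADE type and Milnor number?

The Hessian of f at 0 has rank 0. Corank 2; j^3 = -2*u^3 is a perfect cube, so E-series; the 5-jet and mu = 8 give E_8.

Type E_8, Milnor number mu = 8.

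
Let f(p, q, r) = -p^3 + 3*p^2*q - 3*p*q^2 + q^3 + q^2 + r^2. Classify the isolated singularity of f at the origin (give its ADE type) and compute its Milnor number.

Type A2, Milnor number mu = 2.

The Hessian of f at 0 has rank 2. Corank 1: A-series; mu = 2 gives A_2.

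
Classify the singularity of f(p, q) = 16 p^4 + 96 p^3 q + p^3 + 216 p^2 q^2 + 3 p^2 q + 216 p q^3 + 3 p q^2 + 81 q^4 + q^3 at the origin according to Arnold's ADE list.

E_{6}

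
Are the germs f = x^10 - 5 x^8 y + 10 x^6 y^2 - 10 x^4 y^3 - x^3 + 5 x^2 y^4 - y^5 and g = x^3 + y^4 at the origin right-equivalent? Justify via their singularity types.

No.

The Hessian of f at 0 is [[0, 0], [0, 0]] with rank 0, so corank 2. A Groebner basis of the Jacobian ideal J(f) in C{x,y} is {y^4, x^2}; counting standard monomials gives mu = 8. Corank 2; j^3 = -x^3 is a perfect cube, so E-series; the 5-jet and mu = 8 give E_8. The Hessian of g at 0 is [[0, 0], [0, 0]] with rank 0, so corank 2. A Groebner basis of the Jacobian ideal J(g) in C{x,y} is {y^3, x^2}; counting standard monomials gives mu = 6. Corank 2; j^3 = x^3 is a perfect cube, so E-series; the 4-jet and mu = 6 give E_6. f is E_8 but g is E_6, hence not right-equivalent.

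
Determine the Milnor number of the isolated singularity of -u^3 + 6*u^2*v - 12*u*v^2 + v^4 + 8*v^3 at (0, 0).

6

The Hessian of f at 0 is [[0, 0], [0, 0]] with rank 0, so corank 2. A Groebner basis of the Jacobian ideal J(f) in C{u,v} is {v^3, u^2 - 4*u*v + 4*v^2}; counting standard monomials gives mu = 6. Corank 2; j^3 = -(u - 2*v)^3 is a perfect cube, so E-series; the 4-jet and mu = 6 give E_6.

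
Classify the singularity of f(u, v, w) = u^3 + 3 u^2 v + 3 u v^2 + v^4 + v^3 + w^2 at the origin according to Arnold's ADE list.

The Hessian of f at 0 has rank 1. Corank 2; j^3 = (u + v)^3 is a perfect cube, so E-series; the 4-jet and mu = 6 give E_6.

E_{6}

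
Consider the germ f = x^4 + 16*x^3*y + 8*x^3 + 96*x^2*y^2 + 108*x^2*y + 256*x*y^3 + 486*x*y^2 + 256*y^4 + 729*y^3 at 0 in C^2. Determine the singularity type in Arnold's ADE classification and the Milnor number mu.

Type E6, Milnor number mu = 6.

The Hessian of f at 0 is [[0, 0], [0, 0]] with rank 0, so corank 2. A Groebner basis of the Jacobian ideal J(f) in C{x,y} is {y^4, x*y^2 + 13*y^3/3, x^2 + 9*x*y + 81*y^2/4}; counting standard monomials gives mu = 6. Corank 2; j^3 = (2*x + 9*y)^3 is a perfect cube, so E-series; the 4-jet and mu = 6 give E_6.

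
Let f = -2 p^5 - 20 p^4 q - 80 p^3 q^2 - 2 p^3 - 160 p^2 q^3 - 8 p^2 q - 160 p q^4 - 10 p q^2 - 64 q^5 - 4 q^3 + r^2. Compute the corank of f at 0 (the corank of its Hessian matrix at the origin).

2

The Hessian at 0 is [[0, 0, 0], [0, 0, 0], [0, 0, 2]] of rank 1; hence corank 2.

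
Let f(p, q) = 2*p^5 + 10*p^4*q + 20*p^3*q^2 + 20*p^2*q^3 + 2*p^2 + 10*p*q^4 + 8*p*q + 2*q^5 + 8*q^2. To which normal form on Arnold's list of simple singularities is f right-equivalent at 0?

The Hessian of f at 0 has rank 1. Corank 1: A-series; mu = 4 gives A_4.

A_4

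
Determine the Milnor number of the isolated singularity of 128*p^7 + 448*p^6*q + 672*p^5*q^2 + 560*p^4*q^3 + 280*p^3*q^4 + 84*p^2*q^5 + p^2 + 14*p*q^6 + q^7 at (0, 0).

6

The Hessian of f at 0 is [[2, 0], [0, 0]] with rank 1, so corank 1. A Groebner basis of the Jacobian ideal J(f) in C{p,q} is {q^6, p}; counting standard monomials gives mu = 6. Corank 1: A-series; mu = 6 gives A_6.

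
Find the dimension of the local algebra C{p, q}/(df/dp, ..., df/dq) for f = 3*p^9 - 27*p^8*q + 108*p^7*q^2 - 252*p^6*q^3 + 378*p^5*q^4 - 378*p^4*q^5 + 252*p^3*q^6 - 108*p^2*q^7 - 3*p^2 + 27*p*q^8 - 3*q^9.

8

The Hessian of f at 0 is [[-6, 0], [0, 0]] with rank 1, so corank 1. A Groebner basis of the Jacobian ideal J(f) in C{p,q} is {q^8, p}; counting standard monomials gives mu = 8. Corank 1: A-series; mu = 8 gives A_8.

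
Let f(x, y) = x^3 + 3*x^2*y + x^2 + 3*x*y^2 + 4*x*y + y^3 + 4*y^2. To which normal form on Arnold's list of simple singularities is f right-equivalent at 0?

A2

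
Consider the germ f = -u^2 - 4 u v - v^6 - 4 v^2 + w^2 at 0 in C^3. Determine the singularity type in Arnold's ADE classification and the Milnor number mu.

Type A_{5}, Milnor number mu = 5.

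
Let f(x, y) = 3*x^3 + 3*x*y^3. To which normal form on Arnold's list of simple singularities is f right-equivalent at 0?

The Hessian of f at 0 has rank 0. Corank 2; j^3 = 3*x^3 is a perfect cube, so E-series; the 4-jet and mu = 7 give E_7.

E_{7}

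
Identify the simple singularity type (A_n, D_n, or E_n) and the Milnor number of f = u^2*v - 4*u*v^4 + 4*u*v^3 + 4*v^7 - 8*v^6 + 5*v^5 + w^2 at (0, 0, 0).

Type D_{6}, Milnor number mu = 6.

The Hessian of f at 0 has rank 1. Corank 2; j^3 = u^2*v has shape L^2 M (L != M), so D-series; mu = 6 gives D_6.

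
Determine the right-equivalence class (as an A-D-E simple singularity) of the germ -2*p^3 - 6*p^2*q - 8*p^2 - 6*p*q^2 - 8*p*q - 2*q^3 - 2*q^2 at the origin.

A_2

The Hessian of f at 0 is [[-16, -8], [-8, -4]] with rank 1, so corank 1. A Groebner basis of the Jacobian ideal J(f) in C{p,q} is {q^2, p + q/2}; counting standard monomials gives mu = 2. Corank 1: A-series; mu = 2 gives A_2.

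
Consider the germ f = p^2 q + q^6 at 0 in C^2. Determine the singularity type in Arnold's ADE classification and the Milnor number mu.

Type D7, Milnor number mu = 7.

The Hessian of f at 0 is [[0, 0], [0, 0]] with rank 0, so corank 2. A Groebner basis of the Jacobian ideal J(f) in C{p,q} is {p^2/6 + q^5, p^3, p*q}; counting standard monomials gives mu = 7. Corank 2; j^3 = p^2*q has shape L^2 M (L != M), so D-series; mu = 7 gives D_7.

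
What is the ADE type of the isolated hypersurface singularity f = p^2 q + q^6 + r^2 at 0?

The Hessian of f at 0 has rank 1. Corank 2; j^3 = p^2*q has shape L^2 M (L != M), so D-series; mu = 7 gives D_7.

D_{7}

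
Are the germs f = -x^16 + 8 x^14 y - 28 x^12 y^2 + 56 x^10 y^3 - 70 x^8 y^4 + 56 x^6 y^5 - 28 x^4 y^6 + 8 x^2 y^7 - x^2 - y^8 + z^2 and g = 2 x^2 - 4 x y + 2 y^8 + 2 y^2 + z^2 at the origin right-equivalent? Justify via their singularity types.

The Hessian of f at 0 has rank 2. Corank 1: A-series; mu = 7 gives A_7. The Hessian of g at 0 has rank 2. Corank 1: A-series; mu = 7 gives A_7. Both have type A_7, hence right-equivalent.

Yes.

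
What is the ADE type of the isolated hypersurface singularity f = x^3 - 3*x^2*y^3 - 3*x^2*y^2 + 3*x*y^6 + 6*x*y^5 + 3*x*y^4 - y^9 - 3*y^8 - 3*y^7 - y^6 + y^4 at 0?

E_6

The Hessian of f at 0 has rank 0. Corank 2; j^3 = x^3 is a perfect cube, so E-series; the 4-jet and mu = 6 give E_6.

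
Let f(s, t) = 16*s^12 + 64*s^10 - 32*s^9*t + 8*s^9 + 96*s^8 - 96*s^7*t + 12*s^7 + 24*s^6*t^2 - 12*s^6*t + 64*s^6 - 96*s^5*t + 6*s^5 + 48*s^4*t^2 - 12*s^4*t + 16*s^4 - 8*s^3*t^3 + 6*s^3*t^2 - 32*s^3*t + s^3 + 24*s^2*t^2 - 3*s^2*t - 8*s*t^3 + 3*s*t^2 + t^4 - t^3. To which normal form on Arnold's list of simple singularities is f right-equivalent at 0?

The Hessian of f at 0 has rank 0. Corank 2; j^3 = (s - t)^3 is a perfect cube, so E-series; the 4-jet and mu = 6 give E_6.

E6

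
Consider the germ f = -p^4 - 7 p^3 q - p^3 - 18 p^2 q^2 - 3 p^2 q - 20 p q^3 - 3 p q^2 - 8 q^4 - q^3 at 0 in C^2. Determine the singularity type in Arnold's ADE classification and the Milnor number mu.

Type E7, Milnor number mu = 7.

The Hessian of f at 0 is [[0, 0], [0, 0]] with rank 0, so corank 2. A Groebner basis of the Jacobian ideal J(f) in C{p,q} is {3*p^2 + 6*p*q + q^4 + q^3 + 3*q^2, p^3 + 9*p^2 + 18*p*q + 4*q^3 + 9*q^2, p^2*q - 5*p^2 - 10*p*q - 8*q^3/3 - 5*q^2, 2*p^2 + p*q^2 + 4*p*q + 5*q^3/3 + 2*q^2}; counting standard monomials gives mu = 7. Corank 2; j^3 = -(p + q)^3 is a perfect cube, so E-series; the 4-jet and mu = 7 give E_7.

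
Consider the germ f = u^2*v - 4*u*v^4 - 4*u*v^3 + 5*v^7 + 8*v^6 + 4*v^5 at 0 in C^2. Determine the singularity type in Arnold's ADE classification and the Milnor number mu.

Type D8, Milnor number mu = 8.

The Hessian of f at 0 is [[0, 0], [0, 0]] with rank 0, so corank 2. A Groebner basis of the Jacobian ideal J(f) in C{u,v} is {2*u^2/3 + u*v^3 - 11*u*v^2/3 + 7*u*v/3 - 14*v^3/3, -u*v/2 + v^4 + v^3, u^3 + 8*u^2/3 - 32*u*v^2/3 + 16*u*v/3 - 32*v^3/3, u^2*v + 8*u^2/3 - 38*u*v^2/3 + 22*u*v/3 - 44*v^3/3}; counting standard monomials gives mu = 8. Corank 2; j^3 = u^2*v has shape L^2 M (L != M), so D-series; mu = 8 gives D_8.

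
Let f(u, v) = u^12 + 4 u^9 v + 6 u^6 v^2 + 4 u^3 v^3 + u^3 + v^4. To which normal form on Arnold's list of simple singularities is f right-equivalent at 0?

E6

The Hessian of f at 0 is [[0, 0], [0, 0]] with rank 0, so corank 2. A Groebner basis of the Jacobian ideal J(f) in C{u,v} is {v^3, u^2}; counting standard monomials gives mu = 6. Corank 2; j^3 = u^3 is a perfect cube, so E-series; the 4-jet and mu = 6 give E_6.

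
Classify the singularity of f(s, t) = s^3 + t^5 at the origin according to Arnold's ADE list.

The Hessian of f at 0 has rank 0. Corank 2; j^3 = s^3 is a perfect cube, so E-series; the 5-jet and mu = 8 give E_8.

E8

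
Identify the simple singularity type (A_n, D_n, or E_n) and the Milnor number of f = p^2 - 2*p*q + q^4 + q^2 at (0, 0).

Type A_3, Milnor number mu = 3.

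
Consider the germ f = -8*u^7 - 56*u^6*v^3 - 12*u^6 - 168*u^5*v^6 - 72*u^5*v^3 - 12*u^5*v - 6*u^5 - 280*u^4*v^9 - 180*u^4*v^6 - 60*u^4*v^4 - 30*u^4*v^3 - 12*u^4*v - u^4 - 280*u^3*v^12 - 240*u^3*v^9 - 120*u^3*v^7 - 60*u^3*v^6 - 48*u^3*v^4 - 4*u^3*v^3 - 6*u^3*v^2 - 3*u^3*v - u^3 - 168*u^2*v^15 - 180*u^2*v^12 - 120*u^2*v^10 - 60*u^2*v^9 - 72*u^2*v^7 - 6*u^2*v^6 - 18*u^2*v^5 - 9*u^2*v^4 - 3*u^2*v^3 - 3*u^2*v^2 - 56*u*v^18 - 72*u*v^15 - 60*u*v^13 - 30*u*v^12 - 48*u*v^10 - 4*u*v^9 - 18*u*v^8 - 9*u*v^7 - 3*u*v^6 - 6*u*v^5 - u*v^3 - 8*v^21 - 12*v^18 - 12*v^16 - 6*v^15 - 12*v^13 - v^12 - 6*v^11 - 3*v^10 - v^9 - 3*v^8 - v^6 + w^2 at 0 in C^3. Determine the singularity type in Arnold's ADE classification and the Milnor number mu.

Type E_{7}, Milnor number mu = 7.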